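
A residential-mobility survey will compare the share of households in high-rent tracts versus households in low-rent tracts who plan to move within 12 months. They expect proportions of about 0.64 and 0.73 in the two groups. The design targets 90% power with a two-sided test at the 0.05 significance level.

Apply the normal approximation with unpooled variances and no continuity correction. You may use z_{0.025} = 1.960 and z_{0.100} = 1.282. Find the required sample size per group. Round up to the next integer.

n = 555 per group

n = (z_{α/2} + z_β)² · [p₁(1−p₁) + p₂(1−p₂)] / (p₁ − p₂)²
  = (1.960 + 1.282)² · (0.64·0.36 + 0.73·0.27) / (-0.09)²
  = (3.242)² · (0.2304 + 0.1971) / 0.0081
  = 10.5106 · 0.4275 / 0.0081
  = 554.72
Round up → n = 555 per group.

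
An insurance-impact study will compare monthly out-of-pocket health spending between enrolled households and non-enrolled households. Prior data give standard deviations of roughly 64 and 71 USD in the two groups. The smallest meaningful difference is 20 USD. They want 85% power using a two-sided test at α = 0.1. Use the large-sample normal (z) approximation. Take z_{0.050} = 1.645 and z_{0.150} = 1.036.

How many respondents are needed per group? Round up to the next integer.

n = 165 per group

n = (z_{α/2} + z_β)² · (σ₁² + σ₂²) / δ²
  = (1.645 + 1.036)² · (64² + 71² = 9137) / 20²
  = 7.1878 · 9137 / 400
  = 164.19
Round up → n = 165 per group.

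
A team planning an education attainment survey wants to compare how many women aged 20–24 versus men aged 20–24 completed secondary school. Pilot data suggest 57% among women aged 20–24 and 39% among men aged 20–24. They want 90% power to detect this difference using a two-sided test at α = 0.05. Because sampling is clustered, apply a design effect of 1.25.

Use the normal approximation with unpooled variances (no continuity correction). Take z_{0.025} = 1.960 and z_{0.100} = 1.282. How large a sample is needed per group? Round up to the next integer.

n = (z_{α/2} + z_β)² · [p₁(1−p₁) + p₂(1−p₂)] / (p₁ − p₂)²
  = (1.960 + 1.282)² · (0.57·0.43 + 0.39·0.61) / (0.18)²
  = (3.242)² · (0.2451 + 0.2379) / 0.0324
  = 10.5106 · 0.4830 / 0.0324
  = 156.69
Design effect: 1.25 × 156.69 = 195.86.
Round up → n = 196 per group.

n = 196 per group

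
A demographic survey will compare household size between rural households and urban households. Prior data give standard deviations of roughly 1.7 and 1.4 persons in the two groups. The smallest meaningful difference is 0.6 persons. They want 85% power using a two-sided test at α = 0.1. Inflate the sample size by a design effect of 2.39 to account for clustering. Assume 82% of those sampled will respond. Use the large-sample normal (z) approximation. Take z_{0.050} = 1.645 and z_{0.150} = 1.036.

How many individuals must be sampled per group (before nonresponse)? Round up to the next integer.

n = 283 per group

n = (z_{α/2} + z_β)² · (σ₁² + σ₂²) / δ²
  = (1.645 + 1.036)² · (1.7² + 1.4² = 4.85) / 0.6²
  = 7.1878 · 4.85 / 0.36
  = 96.84
Design effect: 2.39 × 96.84 = 231.44.
Adjust for 82% response: 231.44 / 0.82 = 282.24.
Round up → n = 283 per group.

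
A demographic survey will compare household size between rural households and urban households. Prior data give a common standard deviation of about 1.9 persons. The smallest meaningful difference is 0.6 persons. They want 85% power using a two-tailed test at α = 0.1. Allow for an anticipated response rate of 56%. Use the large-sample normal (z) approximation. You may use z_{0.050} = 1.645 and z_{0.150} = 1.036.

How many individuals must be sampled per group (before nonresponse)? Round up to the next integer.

n = 258 per group

n = (z_{α/2} + z_β)² · (σ₁² + σ₂²) / δ²
  = (1.645 + 1.036)² · (2·1.9² = 7.22) / 0.6²
  = 7.1878 · 7.22 / 0.36
  = 144.15
Adjust for 56% response: 144.15 / 0.56 = 257.42.
Round up → n = 258 per group.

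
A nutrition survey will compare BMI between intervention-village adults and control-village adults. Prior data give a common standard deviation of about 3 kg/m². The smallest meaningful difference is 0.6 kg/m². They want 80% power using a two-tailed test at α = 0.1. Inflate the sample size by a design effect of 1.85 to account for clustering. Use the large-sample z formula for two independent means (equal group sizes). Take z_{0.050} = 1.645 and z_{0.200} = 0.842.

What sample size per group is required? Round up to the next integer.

n = (z_{α/2} + z_β)² · (σ₁² + σ₂²) / δ²
  = (1.645 + 0.842)² · (2·3² = 18) / 0.6²
  = 6.1852 · 18 / 0.36
  = 309.26
Design effect: 1.85 × 309.26 = 572.13.
Round up → n = 573 per group.

n = 573 per group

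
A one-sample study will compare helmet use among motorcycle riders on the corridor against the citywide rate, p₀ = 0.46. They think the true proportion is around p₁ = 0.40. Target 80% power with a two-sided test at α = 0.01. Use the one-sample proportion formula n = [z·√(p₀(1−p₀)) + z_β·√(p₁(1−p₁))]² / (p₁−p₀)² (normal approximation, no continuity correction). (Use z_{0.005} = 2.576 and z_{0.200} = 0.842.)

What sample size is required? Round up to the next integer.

n = [z_{α/2}·√(p₀q₀) + z_β·√(p₁q₁)]² / (p₁ − p₀)²
  = [2.576·√(0.46·0.54) + 0.842·√(0.40·0.60)]² / (-0.06)²
  = [2.576·0.4984 + 0.842·0.4899]² / 0.0036
  = [1.6964]² / 0.0036
  = 799.35
Round up → n = 800.

n = 800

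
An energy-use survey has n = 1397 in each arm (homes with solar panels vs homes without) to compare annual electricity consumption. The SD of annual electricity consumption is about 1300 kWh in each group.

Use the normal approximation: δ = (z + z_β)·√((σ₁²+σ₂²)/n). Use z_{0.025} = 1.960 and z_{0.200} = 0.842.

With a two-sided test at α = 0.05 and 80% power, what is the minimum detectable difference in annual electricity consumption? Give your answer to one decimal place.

Minimum detectable difference ≈ 137.8 kWh

δ = (z_{α/2} + z_β) · √((σ₁²+σ₂²)/n)
  = (1.960 + 0.842) · √(3380000/1397)
  = 2.802 · √2419.5
  = 2.802 · 49.1881
  = 137.8251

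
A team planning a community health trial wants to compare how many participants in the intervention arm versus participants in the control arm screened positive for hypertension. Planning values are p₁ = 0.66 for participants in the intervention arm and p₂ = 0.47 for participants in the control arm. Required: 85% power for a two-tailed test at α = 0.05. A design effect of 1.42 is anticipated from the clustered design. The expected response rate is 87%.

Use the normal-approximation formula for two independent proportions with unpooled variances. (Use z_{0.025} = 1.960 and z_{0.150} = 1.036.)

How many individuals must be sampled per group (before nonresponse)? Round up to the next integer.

n = (z_{α/2} + z_β)² · [p₁(1−p₁) + p₂(1−p₂)] / (p₁ − p₂)²
  = (1.960 + 1.036)² · (0.66·0.34 + 0.47·0.53) / (0.19)²
  = (2.996)² · (0.2244 + 0.2491) / 0.0361
  = 8.9760 · 0.4735 / 0.0361
  = 117.73
Design effect: 1.42 × 117.73 = 167.18.
Adjust for 87% response: 167.18 / 0.87 = 192.16.
Round up → n = 193 per group.

n = 193 per group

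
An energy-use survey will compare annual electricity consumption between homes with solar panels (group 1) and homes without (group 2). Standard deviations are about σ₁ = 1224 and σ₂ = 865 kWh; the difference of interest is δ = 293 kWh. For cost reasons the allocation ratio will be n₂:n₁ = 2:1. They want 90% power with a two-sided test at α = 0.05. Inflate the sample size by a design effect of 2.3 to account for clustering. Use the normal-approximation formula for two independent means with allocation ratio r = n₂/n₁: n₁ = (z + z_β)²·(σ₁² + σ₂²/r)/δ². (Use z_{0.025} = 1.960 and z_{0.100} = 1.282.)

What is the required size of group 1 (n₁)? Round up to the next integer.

n₁ = (z_{α/2} + z_β)² · (σ₁² + σ₂²/r) / δ²
   = (1.960 + 1.282)² · (1224² + 865²/2) / 293²
   = 10.5106 · (1498176 + 374112.5) / 85849
   = 10.5106 · 1872288.5 / 85849
   = 229.23
Design effect: 2.3 × 229.23 = 527.22.
Round up → n₁ = 528; n₂ = r·n₁ = 2 × 528 = 1056.

n₁ = 528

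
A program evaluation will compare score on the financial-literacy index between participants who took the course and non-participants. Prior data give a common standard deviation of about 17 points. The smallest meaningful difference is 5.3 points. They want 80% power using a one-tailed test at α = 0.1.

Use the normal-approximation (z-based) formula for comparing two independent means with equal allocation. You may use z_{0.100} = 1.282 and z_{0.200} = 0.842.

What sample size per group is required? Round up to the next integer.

n = 93 per group

n = (z_α + z_β)² · (σ₁² + σ₂²) / δ²
  = (1.282 + 0.842)² · (2·17² = 578) / 5.3²
  = 4.5114 · 578 / 28.09
  = 92.83
Round up → n = 93 per group.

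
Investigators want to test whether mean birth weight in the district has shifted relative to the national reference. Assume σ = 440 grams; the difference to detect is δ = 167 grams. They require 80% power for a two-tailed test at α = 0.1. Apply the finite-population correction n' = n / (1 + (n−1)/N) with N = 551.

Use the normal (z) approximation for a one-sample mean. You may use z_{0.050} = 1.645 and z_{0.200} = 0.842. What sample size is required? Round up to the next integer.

n = 40

n = (z_{α/2} + z_β)² · σ² / δ²
  = (1.645 + 0.842)² · 440² / 167²
  = 6.1852 · 193600 / 27889
  = 42.94
Finite-population correction (N = 551): 42.94 / (1 + (42.94 − 1)/551) = 39.90.
Round up → n = 40.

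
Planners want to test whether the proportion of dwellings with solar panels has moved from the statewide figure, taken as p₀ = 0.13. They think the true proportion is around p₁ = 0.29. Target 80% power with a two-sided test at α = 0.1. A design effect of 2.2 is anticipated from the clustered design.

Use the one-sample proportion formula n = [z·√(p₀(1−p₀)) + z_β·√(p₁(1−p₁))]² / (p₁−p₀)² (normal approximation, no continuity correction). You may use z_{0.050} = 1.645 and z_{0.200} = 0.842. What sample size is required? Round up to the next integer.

n = 76

n = [z_{α/2}·√(p₀q₀) + z_β·√(p₁q₁)]² / (p₁ − p₀)²
  = [1.645·√(0.13·0.87) + 0.842·√(0.29·0.71)]² / (0.16)²
  = [1.645·0.3363 + 0.842·0.4538]² / 0.0256
  = [0.9353]² / 0.0256
  = 34.17
Design effect: 2.2 × 34.17 = 75.17.
Round up → n = 76.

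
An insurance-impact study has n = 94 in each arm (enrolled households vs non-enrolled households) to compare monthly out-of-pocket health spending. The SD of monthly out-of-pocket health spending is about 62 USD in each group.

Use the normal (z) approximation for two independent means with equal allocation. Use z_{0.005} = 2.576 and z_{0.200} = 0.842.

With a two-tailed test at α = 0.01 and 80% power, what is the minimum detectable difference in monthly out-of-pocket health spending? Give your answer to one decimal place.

δ = (z_{α/2} + z_β) · √((σ₁²+σ₂²)/n)
  = (2.576 + 0.842) · √(7688/94)
  = 3.418 · √81.7872
  = 3.418 · 9.0436
  = 30.9111

Minimum detectable difference ≈ 30.9 USD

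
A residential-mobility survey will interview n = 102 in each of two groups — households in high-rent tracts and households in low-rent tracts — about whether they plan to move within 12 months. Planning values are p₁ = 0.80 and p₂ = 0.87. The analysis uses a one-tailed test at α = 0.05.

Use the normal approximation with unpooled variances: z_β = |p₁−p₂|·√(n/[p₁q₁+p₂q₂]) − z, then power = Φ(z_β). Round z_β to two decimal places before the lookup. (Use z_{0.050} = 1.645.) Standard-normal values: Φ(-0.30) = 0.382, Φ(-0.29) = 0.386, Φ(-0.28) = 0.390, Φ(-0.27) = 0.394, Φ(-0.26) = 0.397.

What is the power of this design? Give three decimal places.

z_β = |p₁−p₂|·√(n/[p₁q₁+p₂q₂]) − z_α
    = 0.07 · √(102/0.2731) − 1.645
    = 0.07 · 19.3259 − 1.645
    = 1.3528 − 1.645 = -0.2922 → -0.29
Power = Φ(-0.29) = 0.386.

Power ≈ 0.386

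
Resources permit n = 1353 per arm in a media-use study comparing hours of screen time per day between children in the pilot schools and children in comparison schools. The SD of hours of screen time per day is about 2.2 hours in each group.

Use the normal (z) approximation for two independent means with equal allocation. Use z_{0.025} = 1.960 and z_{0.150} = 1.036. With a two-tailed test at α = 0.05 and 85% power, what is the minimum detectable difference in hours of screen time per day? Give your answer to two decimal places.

Minimum detectable difference ≈ 0.25 hours

δ = (z_{α/2} + z_β) · √((σ₁²+σ₂²)/n)
  = (1.960 + 1.036) · √(9.68/1353)
  = 2.996 · √0.00715
  = 2.996 · 0.0846
  = 0.2534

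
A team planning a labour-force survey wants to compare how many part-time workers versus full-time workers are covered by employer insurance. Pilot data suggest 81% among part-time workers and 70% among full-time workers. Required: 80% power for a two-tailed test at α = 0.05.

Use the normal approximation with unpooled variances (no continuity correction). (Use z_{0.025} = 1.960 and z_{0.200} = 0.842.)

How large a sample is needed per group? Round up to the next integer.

n = (z_{α/2} + z_β)² · [p₁(1−p₁) + p₂(1−p₂)] / (p₁ − p₂)²
  = (1.960 + 0.842)² · (0.81·0.19 + 0.70·0.30) / (0.11)²
  = (2.802)² · (0.1539 + 0.2100) / 0.0121
  = 7.8512 · 0.3639 / 0.0121
  = 236.12
Round up → n = 237 per group.

n = 237 per group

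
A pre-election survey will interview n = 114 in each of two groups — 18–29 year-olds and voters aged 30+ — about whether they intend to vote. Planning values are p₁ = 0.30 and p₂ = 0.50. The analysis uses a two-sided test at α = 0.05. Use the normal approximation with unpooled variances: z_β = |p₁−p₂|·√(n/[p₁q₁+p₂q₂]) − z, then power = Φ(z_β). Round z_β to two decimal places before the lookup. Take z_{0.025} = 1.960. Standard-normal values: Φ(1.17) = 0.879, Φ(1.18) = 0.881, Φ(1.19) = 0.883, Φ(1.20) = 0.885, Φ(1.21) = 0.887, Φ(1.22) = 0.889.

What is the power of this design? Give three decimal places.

z_β = |p₁−p₂|·√(n/[p₁q₁+p₂q₂]) − z_{α/2}
    = 0.20 · √(114/0.4600) − 1.960
    = 0.20 · 15.7425 − 1.960
    = 3.1485 − 1.960 = 1.1885 → 1.19
Power = Φ(1.19) = 0.883.

Power ≈ 0.883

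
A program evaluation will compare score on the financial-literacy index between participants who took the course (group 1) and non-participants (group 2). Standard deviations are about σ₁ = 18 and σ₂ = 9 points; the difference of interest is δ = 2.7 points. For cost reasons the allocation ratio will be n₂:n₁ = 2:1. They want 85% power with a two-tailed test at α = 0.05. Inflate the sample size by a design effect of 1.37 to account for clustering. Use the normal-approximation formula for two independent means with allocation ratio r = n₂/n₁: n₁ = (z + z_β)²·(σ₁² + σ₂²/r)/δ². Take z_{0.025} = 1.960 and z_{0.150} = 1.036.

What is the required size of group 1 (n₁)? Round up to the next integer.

n₁ = (z_{α/2} + z_β)² · (σ₁² + σ₂²/r) / δ²
   = (1.960 + 1.036)² · (18² + 9²/2) / 2.7²
   = 8.9760 · (324 + 40.5) / 7.29
   = 8.9760 · 364.5 / 7.29
   = 448.80
Design effect: 1.37 × 448.80 = 614.86.
Round up → n₁ = 615; n₂ = r·n₁ = 2 × 615 = 1230.

n₁ = 615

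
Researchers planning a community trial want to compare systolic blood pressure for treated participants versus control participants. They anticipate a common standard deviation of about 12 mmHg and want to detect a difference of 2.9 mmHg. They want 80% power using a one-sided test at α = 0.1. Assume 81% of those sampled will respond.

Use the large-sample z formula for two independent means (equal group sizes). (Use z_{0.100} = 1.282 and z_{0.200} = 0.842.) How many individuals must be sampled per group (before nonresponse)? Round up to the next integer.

n = 191 per group

n = (z_α + z_β)² · (σ₁² + σ₂²) / δ²
  = (1.282 + 0.842)² · (2·12² = 288) / 2.9²
  = 4.5114 · 288 / 8.41
  = 154.49
Adjust for 81% response: 154.49 / 0.81 = 190.73.
Round up → n = 191 per group.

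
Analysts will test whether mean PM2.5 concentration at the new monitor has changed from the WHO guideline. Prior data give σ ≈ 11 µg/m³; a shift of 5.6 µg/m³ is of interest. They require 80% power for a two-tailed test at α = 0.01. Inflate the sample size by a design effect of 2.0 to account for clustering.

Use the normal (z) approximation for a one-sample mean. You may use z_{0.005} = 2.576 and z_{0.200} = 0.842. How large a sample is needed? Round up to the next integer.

n = 91

n = (z_{α/2} + z_β)² · σ² / δ²
  = (2.576 + 0.842)² · 11² / 5.6²
  = 11.6827 · 121 / 31.36
  = 45.08
Design effect: 2.0 × 45.08 = 90.15.
Round up → n = 91.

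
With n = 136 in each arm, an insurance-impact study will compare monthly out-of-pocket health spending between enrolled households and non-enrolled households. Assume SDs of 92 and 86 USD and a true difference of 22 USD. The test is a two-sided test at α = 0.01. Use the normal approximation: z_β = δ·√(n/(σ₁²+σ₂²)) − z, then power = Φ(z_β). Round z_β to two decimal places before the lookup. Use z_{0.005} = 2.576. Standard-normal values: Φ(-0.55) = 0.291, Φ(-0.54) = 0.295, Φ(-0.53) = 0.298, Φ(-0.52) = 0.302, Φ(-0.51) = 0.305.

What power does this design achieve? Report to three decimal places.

Power ≈ 0.295

z_β = δ·√(n/(σ₁²+σ₂²)) − z_{α/2}
    = 22 · √(136/15860) − 2.576
    = 22 · 0.09260 − 2.576
    = 2.0372 − 2.576 = -0.5388 → -0.54
Power = Φ(-0.54) = 0.295.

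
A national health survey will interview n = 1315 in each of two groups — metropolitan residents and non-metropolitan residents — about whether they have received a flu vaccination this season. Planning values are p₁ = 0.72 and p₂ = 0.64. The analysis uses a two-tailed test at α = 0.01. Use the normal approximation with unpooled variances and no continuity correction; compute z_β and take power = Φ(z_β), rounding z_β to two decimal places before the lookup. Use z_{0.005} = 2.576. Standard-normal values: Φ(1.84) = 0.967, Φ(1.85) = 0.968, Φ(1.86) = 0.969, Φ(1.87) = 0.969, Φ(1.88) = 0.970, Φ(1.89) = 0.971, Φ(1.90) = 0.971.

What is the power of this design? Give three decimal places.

Power ≈ 0.967

z_β = |p₁−p₂|·√(n/[p₁q₁+p₂q₂]) − z_{α/2}
    = 0.08 · √(1315/0.4320) − 2.576
    = 0.08 · 55.1723 − 2.576
    = 4.4138 − 2.576 = 1.8378 → 1.84
Power = Φ(1.84) = 0.967.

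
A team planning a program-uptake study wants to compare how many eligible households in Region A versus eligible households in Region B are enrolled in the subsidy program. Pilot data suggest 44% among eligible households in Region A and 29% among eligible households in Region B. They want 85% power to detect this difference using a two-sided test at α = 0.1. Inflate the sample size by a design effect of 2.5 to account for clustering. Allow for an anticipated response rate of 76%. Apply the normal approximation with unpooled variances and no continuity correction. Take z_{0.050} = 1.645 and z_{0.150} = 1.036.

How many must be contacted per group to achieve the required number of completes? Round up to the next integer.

n = 476 per group

n = (z_{α/2} + z_β)² · [p₁(1−p₁) + p₂(1−p₂)] / (p₁ − p₂)²
  = (1.645 + 1.036)² · (0.44·0.56 + 0.29·0.71) / (0.15)²
  = (2.681)² · (0.2464 + 0.2059) / 0.0225
  = 7.1878 · 0.4523 / 0.0225
  = 144.49
Design effect: 2.5 × 144.49 = 361.22.
Adjust for 76% response: 361.22 / 0.76 = 475.30.
Round up → n = 476 per group.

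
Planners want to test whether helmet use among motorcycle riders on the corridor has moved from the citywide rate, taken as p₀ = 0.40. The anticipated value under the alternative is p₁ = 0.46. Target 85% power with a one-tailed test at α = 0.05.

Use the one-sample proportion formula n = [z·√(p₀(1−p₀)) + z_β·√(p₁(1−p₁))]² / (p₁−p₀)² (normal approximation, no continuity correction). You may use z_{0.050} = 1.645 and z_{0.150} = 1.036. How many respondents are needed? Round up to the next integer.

n = 486

n = [z_α·√(p₀q₀) + z_β·√(p₁q₁)]² / (p₁ − p₀)²
  = [1.645·√(0.40·0.60) + 1.036·√(0.46·0.54)]² / (0.06)²
  = [1.645·0.4899 + 1.036·0.4984]² / 0.0036
  = [1.3222]² / 0.0036
  = 485.63
Round up → n = 486.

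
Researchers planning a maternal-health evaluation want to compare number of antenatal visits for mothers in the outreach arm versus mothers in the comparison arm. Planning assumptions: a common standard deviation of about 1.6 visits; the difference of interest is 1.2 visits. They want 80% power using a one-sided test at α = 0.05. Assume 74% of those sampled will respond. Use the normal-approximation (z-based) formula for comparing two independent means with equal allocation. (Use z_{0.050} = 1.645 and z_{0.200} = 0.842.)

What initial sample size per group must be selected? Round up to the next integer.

n = 30 per group

n = (z_α + z_β)² · (σ₁² + σ₂²) / δ²
  = (1.645 + 0.842)² · (2·1.6² = 5.12) / 1.2²
  = 6.1852 · 5.12 / 1.44
  = 21.99
Adjust for 74% response: 21.99 / 0.74 = 29.72.
Round up → n = 30 per group.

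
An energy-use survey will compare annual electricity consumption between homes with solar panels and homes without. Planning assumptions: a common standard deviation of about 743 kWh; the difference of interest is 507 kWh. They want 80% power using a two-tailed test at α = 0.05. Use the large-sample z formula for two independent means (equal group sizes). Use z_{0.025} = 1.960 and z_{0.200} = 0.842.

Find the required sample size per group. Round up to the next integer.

n = (z_{α/2} + z_β)² · (σ₁² + σ₂²) / δ²
  = (1.960 + 0.842)² · (2·743² = 1104098) / 507²
  = 7.8512 · 1104098 / 257049
  = 33.72
Round up → n = 34 per group.

n = 34 per group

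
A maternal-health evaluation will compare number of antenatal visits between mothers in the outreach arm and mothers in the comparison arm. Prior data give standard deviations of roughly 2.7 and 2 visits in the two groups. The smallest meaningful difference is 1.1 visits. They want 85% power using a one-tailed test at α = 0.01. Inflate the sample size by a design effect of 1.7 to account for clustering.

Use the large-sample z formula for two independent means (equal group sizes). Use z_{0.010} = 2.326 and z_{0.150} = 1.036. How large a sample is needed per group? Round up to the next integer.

n = (z_α + z_β)² · (σ₁² + σ₂²) / δ²
  = (2.326 + 1.036)² · (2.7² + 2² = 11.29) / 1.1²
  = 11.3030 · 11.29 / 1.21
  = 105.46
Design effect: 1.7 × 105.46 = 179.29.
Round up → n = 180 per group.

n = 180 per group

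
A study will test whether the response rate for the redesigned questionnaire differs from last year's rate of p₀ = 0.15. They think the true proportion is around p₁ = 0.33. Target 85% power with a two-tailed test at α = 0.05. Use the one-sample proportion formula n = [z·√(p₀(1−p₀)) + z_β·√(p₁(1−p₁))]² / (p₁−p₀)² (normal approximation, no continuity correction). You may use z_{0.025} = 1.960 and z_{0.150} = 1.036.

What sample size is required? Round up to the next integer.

n = 44

n = [z_{α/2}·√(p₀q₀) + z_β·√(p₁q₁)]² / (p₁ − p₀)²
  = [1.960·√(0.15·0.85) + 1.036·√(0.33·0.67)]² / (0.18)²
  = [1.960·0.3571 + 1.036·0.4702]² / 0.0324
  = [1.1870]² / 0.0324
  = 43.49
Round up → n = 44.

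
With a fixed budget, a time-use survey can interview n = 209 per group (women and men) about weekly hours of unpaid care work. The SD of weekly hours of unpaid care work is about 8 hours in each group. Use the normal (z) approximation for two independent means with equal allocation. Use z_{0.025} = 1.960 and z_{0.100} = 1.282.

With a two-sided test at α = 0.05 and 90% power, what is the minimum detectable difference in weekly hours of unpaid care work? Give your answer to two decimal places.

δ = (z_{α/2} + z_β) · √((σ₁²+σ₂²)/n)
  = (1.960 + 1.282) · √(128/209)
  = 3.242 · √0.61244
  = 3.242 · 0.7826
  = 2.5371

Minimum detectable difference ≈ 2.54 hours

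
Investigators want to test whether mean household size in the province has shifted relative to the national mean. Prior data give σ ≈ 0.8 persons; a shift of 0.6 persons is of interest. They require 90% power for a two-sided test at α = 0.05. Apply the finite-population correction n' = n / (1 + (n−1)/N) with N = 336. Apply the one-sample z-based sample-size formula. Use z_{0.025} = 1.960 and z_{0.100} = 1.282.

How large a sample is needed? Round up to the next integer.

n = (z_{α/2} + z_β)² · σ² / δ²
  = (1.960 + 1.282)² · 0.8² / 0.6²
  = 10.5106 · 0.64 / 0.36
  = 18.69
Finite-population correction (N = 336): 18.69 / (1 + (18.69 − 1)/336) = 17.75.
Round up → n = 18.

n = 18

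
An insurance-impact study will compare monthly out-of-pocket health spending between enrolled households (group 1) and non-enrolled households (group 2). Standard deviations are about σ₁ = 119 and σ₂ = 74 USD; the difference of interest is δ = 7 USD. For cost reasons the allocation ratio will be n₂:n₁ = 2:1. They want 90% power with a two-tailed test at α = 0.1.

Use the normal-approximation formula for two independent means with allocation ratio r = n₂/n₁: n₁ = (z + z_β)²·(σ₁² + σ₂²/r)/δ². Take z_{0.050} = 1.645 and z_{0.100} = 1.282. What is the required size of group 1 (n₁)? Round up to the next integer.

n₁ = (z_{α/2} + z_β)² · (σ₁² + σ₂²/r) / δ²
   = (1.645 + 1.282)² · (119² + 74²/2) / 7²
   = 8.5673 · (14161 + 2738) / 49
   = 8.5673 · 16899 / 49
   = 2954.68
Round up → n₁ = 2955; n₂ = r·n₁ = 2 × 2955 = 5910.

n₁ = 2955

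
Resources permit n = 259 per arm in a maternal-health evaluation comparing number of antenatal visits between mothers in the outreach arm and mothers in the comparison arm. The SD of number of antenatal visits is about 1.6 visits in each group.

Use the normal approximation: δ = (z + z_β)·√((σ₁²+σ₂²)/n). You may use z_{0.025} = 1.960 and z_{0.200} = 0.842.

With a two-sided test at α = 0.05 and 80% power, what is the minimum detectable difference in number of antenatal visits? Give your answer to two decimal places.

δ = (z_{α/2} + z_β) · √((σ₁²+σ₂²)/n)
  = (1.960 + 0.842) · √(5.12/259)
  = 2.802 · √0.01977
  = 2.802 · 0.1406
  = 0.3940

Minimum detectable difference ≈ 0.39 visits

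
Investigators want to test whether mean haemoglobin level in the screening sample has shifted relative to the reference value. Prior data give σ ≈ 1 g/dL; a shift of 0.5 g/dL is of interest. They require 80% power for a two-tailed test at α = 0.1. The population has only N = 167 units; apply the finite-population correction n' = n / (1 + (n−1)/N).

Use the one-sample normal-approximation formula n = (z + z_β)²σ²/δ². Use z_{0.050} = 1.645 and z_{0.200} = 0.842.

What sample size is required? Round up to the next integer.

n = 22

n = (z_{α/2} + z_β)² · σ² / δ²
  = (1.645 + 0.842)² · 1² / 0.5²
  = 6.1852 · 1 / 0.25
  = 24.74
Finite-population correction (N = 167): 24.74 / (1 + (24.74 − 1)/167) = 21.66.
Round up → n = 22.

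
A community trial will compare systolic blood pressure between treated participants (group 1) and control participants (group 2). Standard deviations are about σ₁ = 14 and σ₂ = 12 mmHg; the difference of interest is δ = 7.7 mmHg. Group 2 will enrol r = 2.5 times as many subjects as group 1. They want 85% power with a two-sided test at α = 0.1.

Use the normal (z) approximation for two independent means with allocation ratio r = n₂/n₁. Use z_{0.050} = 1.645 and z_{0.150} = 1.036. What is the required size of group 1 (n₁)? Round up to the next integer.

n₁ = (z_{α/2} + z_β)² · (σ₁² + σ₂²/r) / δ²
   = (1.645 + 1.036)² · (14² + 12²/2.5) / 7.7²
   = 7.1878 · (196 + 57.6) / 59.29
   = 7.1878 · 253.6 / 59.29
   = 30.74
Round up → n₁ = 31; n₂ = r·n₁ = 2.5 × 31 = 78.

n₁ = 31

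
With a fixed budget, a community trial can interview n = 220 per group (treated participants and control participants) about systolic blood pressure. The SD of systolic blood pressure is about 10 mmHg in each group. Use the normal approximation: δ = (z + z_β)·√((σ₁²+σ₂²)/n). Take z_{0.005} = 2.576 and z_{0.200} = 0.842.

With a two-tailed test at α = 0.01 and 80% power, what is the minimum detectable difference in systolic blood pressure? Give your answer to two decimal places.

δ = (z_{α/2} + z_β) · √((σ₁²+σ₂²)/n)
  = (2.576 + 0.842) · √(200/220)
  = 3.418 · √0.90909
  = 3.418 · 0.9535
  = 3.2589

Minimum detectable difference ≈ 3.26 mmHg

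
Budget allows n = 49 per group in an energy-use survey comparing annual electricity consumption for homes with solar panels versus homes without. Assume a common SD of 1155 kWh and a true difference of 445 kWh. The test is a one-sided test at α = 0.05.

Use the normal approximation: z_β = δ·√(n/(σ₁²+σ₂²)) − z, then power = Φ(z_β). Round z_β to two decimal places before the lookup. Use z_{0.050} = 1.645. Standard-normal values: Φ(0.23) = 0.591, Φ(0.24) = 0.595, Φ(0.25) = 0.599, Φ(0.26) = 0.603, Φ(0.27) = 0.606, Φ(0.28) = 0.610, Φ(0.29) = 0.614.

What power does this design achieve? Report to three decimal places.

Power ≈ 0.603

z_β = δ·√(n/(σ₁²+σ₂²)) − z_α
    = 445 · √(49/2668050) − 1.645
    = 445 · 0.00429 − 1.645
    = 1.9070 − 1.645 = 0.2620 → 0.26
Power = Φ(0.26) = 0.603.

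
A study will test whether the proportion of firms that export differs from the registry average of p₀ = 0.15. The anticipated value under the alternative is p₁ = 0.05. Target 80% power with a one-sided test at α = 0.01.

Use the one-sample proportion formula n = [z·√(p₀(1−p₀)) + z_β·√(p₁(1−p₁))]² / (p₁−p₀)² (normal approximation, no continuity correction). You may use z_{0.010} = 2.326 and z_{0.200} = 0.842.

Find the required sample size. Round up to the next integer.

n = [z_α·√(p₀q₀) + z_β·√(p₁q₁)]² / (p₁ − p₀)²
  = [2.326·√(0.15·0.85) + 0.842·√(0.05·0.95)]² / (-0.10)²
  = [2.326·0.3571 + 0.842·0.2179]² / 0.0100
  = [1.0141]² / 0.0100
  = 102.83
Round up → n = 103.

n = 103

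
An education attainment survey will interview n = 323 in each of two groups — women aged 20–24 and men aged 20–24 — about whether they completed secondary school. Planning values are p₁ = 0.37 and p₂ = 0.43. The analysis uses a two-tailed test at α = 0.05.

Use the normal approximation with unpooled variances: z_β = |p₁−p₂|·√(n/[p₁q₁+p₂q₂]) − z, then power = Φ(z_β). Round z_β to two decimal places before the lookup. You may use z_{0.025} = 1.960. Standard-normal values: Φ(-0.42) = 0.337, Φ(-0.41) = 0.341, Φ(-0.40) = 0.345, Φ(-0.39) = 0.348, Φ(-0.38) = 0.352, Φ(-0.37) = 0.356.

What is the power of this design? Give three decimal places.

z_β = |p₁−p₂|·√(n/[p₁q₁+p₂q₂]) − z_{α/2}
    = 0.06 · √(323/0.4782) − 1.960
    = 0.06 · 25.9894 − 1.960
    = 1.5594 − 1.960 = -0.4006 → -0.40
Power = Φ(-0.40) = 0.345.

Power ≈ 0.345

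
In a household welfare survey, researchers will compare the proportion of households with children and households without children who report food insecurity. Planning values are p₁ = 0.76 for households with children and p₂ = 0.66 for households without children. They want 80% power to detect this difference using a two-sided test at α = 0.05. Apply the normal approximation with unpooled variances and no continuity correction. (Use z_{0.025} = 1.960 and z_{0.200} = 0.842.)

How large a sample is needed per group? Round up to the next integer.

n = (z_{α/2} + z_β)² · [p₁(1−p₁) + p₂(1−p₂)] / (p₁ − p₂)²
  = (1.960 + 0.842)² · (0.76·0.24 + 0.66·0.34) / (0.10)²
  = (2.802)² · (0.1824 + 0.2244) / 0.0100
  = 7.8512 · 0.4068 / 0.0100
  = 319.39
Round up → n = 320 per group.

n = 320 per group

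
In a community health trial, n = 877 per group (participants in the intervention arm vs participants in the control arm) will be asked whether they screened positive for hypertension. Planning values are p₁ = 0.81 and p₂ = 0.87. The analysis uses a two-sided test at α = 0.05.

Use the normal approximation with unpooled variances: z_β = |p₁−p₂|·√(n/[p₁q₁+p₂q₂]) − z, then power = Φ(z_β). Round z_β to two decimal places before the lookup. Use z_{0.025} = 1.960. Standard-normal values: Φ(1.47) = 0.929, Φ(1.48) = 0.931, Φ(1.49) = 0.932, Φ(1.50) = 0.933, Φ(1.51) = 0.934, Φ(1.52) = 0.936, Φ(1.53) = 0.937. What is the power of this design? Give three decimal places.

z_β = |p₁−p₂|·√(n/[p₁q₁+p₂q₂]) − z_{α/2}
    = 0.06 · √(877/0.2670) − 1.960
    = 0.06 · 57.3118 − 1.960
    = 3.4387 − 1.960 = 1.4787 → 1.48
Power = Φ(1.48) = 0.931.

Power ≈ 0.931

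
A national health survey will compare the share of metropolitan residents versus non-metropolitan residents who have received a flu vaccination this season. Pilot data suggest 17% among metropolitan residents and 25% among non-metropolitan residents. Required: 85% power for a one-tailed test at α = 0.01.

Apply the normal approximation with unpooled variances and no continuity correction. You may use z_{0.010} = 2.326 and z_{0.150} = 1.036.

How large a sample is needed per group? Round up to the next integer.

n = (z_α + z_β)² · [p₁(1−p₁) + p₂(1−p₂)] / (p₁ − p₂)²
  = (2.326 + 1.036)² · (0.17·0.83 + 0.25·0.75) / (-0.08)²
  = (3.362)² · (0.1411 + 0.1875) / 0.0064
  = 11.3030 · 0.3286 / 0.0064
  = 580.34
Round up → n = 581 per group.

n = 581 per group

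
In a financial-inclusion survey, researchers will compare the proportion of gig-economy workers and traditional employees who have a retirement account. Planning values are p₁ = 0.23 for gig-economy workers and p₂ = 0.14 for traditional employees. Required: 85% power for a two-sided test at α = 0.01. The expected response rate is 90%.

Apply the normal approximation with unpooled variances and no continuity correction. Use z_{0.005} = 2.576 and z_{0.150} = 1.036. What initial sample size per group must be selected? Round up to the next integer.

n = (z_{α/2} + z_β)² · [p₁(1−p₁) + p₂(1−p₂)] / (p₁ − p₂)²
  = (2.576 + 1.036)² · (0.23·0.77 + 0.14·0.86) / (0.09)²
  = (3.612)² · (0.1771 + 0.1204) / 0.0081
  = 13.0465 · 0.2975 / 0.0081
  = 479.18
Adjust for 90% response: 479.18 / 0.90 = 532.42.
Round up → n = 533 per group.

n = 533 per group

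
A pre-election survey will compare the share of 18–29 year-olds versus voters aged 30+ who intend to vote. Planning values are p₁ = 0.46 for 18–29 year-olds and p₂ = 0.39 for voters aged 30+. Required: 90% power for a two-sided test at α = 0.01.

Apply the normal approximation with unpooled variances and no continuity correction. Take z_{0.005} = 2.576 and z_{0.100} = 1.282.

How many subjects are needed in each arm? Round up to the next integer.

n = (z_{α/2} + z_β)² · [p₁(1−p₁) + p₂(1−p₂)] / (p₁ − p₂)²
  = (2.576 + 1.282)² · (0.46·0.54 + 0.39·0.61) / (0.07)²
  = (3.858)² · (0.2484 + 0.2379) / 0.0049
  = 14.8842 · 0.4863 / 0.0049
  = 1477.18
Round up → n = 1478 per group.

n = 1478 per group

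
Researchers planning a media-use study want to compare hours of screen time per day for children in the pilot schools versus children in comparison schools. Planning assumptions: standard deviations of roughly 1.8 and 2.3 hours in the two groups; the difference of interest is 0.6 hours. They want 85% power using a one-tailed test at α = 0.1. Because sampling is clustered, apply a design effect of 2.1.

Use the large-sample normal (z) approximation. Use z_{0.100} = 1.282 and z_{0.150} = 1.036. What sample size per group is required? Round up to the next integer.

n = 268 per group

n = (z_α + z_β)² · (σ₁² + σ₂²) / δ²
  = (1.282 + 1.036)² · (1.8² + 2.3² = 8.53) / 0.6²
  = 5.3731 · 8.53 / 0.36
  = 127.31
Design effect: 2.1 × 127.31 = 267.36.
Round up → n = 268 per group.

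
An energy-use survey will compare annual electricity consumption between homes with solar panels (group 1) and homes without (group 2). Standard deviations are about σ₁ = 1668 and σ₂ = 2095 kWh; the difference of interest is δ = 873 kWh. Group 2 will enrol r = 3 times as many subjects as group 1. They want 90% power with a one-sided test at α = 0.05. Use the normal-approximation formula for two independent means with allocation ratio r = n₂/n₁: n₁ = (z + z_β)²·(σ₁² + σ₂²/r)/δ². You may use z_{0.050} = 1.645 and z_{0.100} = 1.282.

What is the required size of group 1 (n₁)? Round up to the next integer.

n₁ = 48

n₁ = (z_α + z_β)² · (σ₁² + σ₂²/r) / δ²
   = (1.645 + 1.282)² · (1668² + 2095²/3) / 873²
   = 8.5673 · (2782224 + 1463008.3) / 762129
   = 8.5673 · 4245232.3 / 762129
   = 47.72
Round up → n₁ = 48; n₂ = r·n₁ = 3 × 48 = 144.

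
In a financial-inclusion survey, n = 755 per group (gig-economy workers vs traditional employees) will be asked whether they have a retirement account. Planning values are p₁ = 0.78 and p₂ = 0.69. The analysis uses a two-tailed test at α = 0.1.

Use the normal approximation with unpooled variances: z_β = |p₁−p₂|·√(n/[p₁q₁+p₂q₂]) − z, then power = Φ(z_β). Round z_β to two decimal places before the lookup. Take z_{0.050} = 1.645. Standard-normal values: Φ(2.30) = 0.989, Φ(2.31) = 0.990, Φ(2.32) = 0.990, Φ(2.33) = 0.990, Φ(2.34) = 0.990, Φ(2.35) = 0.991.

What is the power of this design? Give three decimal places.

z_β = |p₁−p₂|·√(n/[p₁q₁+p₂q₂]) − z_{α/2}
    = 0.09 · √(755/0.3855) − 1.645
    = 0.09 · 44.2549 − 1.645
    = 3.9829 − 1.645 = 2.3379 → 2.34
Power = Φ(2.34) = 0.990.

Power ≈ 0.990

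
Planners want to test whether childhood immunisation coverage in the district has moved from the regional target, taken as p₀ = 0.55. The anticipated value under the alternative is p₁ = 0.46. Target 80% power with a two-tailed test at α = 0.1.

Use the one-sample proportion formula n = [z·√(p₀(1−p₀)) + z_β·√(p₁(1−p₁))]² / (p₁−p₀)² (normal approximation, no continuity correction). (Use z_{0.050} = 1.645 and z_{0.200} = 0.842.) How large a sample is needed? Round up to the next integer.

n = 190

n = [z_{α/2}·√(p₀q₀) + z_β·√(p₁q₁)]² / (p₁ − p₀)²
  = [1.645·√(0.55·0.45) + 0.842·√(0.46·0.54)]² / (-0.09)²
  = [1.645·0.4975 + 0.842·0.4984]² / 0.0081
  = [1.2380]² / 0.0081
  = 189.22
Round up → n = 190.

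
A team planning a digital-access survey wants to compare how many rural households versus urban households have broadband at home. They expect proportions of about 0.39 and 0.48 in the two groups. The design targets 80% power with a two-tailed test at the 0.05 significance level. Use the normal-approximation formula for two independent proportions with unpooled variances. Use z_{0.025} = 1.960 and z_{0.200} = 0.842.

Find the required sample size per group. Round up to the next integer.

n = (z_{α/2} + z_β)² · [p₁(1−p₁) + p₂(1−p₂)] / (p₁ − p₂)²
  = (1.960 + 0.842)² · (0.39·0.61 + 0.48·0.52) / (-0.09)²
  = (2.802)² · (0.2379 + 0.2496) / 0.0081
  = 7.8512 · 0.4875 / 0.0081
  = 472.53
Round up → n = 473 per group.

n = 473 per group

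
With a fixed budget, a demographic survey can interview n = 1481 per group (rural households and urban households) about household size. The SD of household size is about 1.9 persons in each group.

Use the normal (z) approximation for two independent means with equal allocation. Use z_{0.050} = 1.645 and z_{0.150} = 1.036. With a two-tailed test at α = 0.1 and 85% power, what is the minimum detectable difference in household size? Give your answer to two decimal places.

Minimum detectable difference ≈ 0.19 persons

δ = (z_{α/2} + z_β) · √((σ₁²+σ₂²)/n)
  = (1.645 + 1.036) · √(7.22/1481)
  = 2.681 · √0.00488
  = 2.681 · 0.0698
  = 0.1872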